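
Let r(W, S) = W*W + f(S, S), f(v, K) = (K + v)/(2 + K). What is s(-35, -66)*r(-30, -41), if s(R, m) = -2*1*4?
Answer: -281456/39 ≈ -7216.8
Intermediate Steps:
f(v, K) = (K + v)/(2 + K)
s(R, m) = -8 (s(R, m) = -2*4 = -8)
r(W, S) = W² + 2*S/(2 + S) (r(W, S) = W*W + (S + S)/(2 + S) = W² + (2*S)/(2 + S) = W² + 2*S/(2 + S))
s(-35, -66)*r(-30, -41) = -8*(2*(-41) + (-30)²*(2 - 41))/(2 - 41) = -8*(-82 + 900*(-39))/(-39) = -(-8)*(-82 - 35100)/39 = -(-8)*(-35182)/39 = -8*35182/39 = -281456/39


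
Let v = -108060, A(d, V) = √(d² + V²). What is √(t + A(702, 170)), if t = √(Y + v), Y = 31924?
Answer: √(2*√130426 + 2*I*√19034) ≈ 27.345 + 5.0453*I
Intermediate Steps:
A(d, V) = √(V² + d²)
t = 2*I*√19034 (t = √(31924 - 108060) = √(-76136) = 2*I*√19034 ≈ 275.93*I)
√(t + A(702, 170)) = √(2*I*√19034 + √(170² + 702²)) = √(2*I*√19034 + √(28900 + 492804)) = √(2*I*√19034 + √521704) = √(2*I*√19034 + 2*√130426) = √(2*√130426 + 2*I*√19034)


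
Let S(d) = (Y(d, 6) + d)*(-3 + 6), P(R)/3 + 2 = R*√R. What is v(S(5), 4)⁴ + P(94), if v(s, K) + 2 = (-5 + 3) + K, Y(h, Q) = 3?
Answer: -6 + 282*√94 ≈ 2728.1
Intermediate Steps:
P(R) = -6 + 3*R^(3/2) (P(R) = -6 + 3*(R*√R) = -6 + 3*R^(3/2))
S(d) = 9 + 3*d (S(d) = (3 + d)*(-3 + 6) = (3 + d)*3 = 9 + 3*d)
v(s, K) = -4 + K (v(s, K) = -2 + ((-5 + 3) + K) = -2 + (-2 + K) = -4 + K)
v(S(5), 4)⁴ + P(94) = (-4 + 4)⁴ + (-6 + 3*94^(3/2)) = 0⁴ + (-6 + 3*(94*√94)) = 0 + (-6 + 282*√94) = -6 + 282*√94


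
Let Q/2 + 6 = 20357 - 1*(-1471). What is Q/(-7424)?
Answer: -10911/1856 ≈ -5.8788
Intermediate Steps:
Q = 43644 (Q = -12 + 2*(20357 - 1*(-1471)) = -12 + 2*(20357 + 1471) = -12 + 2*21828 = -12 + 43656 = 43644)
Q/(-7424) = 43644/(-7424) = 43644*(-1/7424) = -10911/1856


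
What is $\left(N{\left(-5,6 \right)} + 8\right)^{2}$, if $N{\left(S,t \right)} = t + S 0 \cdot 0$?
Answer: $196$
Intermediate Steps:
$N{\left(S,t \right)} = t$ ($N{\left(S,t \right)} = t + 0 \cdot 0 = t + 0 = t$)
$\left(N{\left(-5,6 \right)} + 8\right)^{2} = \left(6 + 8\right)^{2} = 14^{2} = 196$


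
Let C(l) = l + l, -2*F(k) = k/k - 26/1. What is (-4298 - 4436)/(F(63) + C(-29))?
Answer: 17468/91 ≈ 191.96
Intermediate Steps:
F(k) = 25/2 (F(k) = -(k/k - 26/1)/2 = -(1 - 26/1)/2 = -(1 - 26*1)/2 = -(1 - 26)/2 = -1/2*(-25) = 25/2)
C(l) = 2*l
(-4298 - 4436)/(F(63) + C(-29)) = (-4298 - 4436)/(25/2 + 2*(-29)) = -8734/(25/2 - 58) = -8734/(-91/2) = -8734*(-2/91) = 17468/91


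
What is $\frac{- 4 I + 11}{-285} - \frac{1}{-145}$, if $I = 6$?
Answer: $\frac{434}{8265} \approx 0.052511$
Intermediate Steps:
$\frac{- 4 I + 11}{-285} - \frac{1}{-145} = \frac{\left(-4\right) 6 + 11}{-285} - \frac{1}{-145} = \left(-24 + 11\right) \left(- \frac{1}{285}\right) - - \frac{1}{145} = \left(-13\right) \left(- \frac{1}{285}\right) + \frac{1}{145} = \frac{13}{285} + \frac{1}{145} = \frac{434}{8265}$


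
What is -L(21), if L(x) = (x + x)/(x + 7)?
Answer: -3/2 ≈ -1.5000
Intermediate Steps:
L(x) = 2*x/(7 + x) (L(x) = (2*x)/(7 + x) = 2*x/(7 + x))
-L(21) = -2*21/(7 + 21) = -2*21/28 = -1*3/2 = -3/2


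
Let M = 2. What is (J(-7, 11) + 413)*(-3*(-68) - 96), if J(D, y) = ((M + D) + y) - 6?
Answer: 44604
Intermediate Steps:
J(D, y) = -4 + D + y (J(D, y) = ((2 + D) + y) - 6 = (2 + D + y) - 6 = -4 + D + y)
(J(-7, 11) + 413)*(-3*(-68) - 96) = ((-4 - 7 + 11) + 413)*(-3*(-68) - 96) = (0 + 413)*(204 - 96) = 413*108 = 44604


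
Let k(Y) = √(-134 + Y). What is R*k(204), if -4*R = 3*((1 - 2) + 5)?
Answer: -3*√70 ≈ -25.100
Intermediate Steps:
R = -3 (R = -3*((1 - 2) + 5)/4 = -3*(-1 + 5)/4 = -3*4/4 = -¼*12 = -3)
R*k(204) = -3*√(-134 + 204) = -3*√70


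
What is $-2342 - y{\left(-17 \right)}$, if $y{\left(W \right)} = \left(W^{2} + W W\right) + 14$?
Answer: $-2934$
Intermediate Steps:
$y{\left(W \right)} = 14 + 2 W^{2}$ ($y{\left(W \right)} = \left(W^{2} + W^{2}\right) + 14 = 2 W^{2} + 14 = 14 + 2 W^{2}$)
$-2342 - y{\left(-17 \right)} = -2342 - \left(14 + 2 \left(-17\right)^{2}\right) = -2342 - \left(14 + 2 \cdot 289\right) = -2342 - \left(14 + 578\right) = -2342 - 592 = -2934$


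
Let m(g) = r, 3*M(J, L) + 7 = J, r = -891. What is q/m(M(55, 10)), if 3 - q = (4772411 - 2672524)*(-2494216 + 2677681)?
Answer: 128418589484/297 ≈ 4.3239e+8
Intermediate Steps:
q = -385255768452 (q = 3 - (4772411 - 2672524)*(-2494216 + 2677681) = 3 - 2099887*183465 = 3 - 1*385255768455 = 3 - 385255768455 = -385255768452)
M(J, L) = -7/3 + J/3
m(g) = -891
q/m(M(55, 10)) = -385255768452/(-891) = -385255768452*(-1/891) = 128418589484/297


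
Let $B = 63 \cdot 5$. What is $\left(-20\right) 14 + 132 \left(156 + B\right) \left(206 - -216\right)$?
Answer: $26236304$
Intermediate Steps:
$B = 315$
$\left(-20\right) 14 + 132 \left(156 + B\right) \left(206 - -216\right) = \left(-20\right) 14 + 132 \left(156 + 315\right) \left(206 - -216\right) = -280 + 132 \cdot 471 \left(206 + 216\right) = -280 + 132 \cdot 471 \cdot 422 = -280 + 132 \cdot 198762 = -280 + 26236584 = 26236304$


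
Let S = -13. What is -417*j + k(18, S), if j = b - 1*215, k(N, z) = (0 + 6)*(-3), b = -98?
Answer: 130503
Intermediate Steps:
k(N, z) = -18 (k(N, z) = 6*(-3) = -18)
j = -313 (j = -98 - 1*215 = -98 - 215 = -313)
-417*j + k(18, S) = -417*(-313) - 18 = 130521 - 18 = 130503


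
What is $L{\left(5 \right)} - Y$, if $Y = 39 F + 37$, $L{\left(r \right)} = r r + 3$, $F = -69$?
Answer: $2682$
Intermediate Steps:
$L{\left(r \right)} = 3 + r^{2}$ ($L{\left(r \right)} = r^{2} + 3 = 3 + r^{2}$)
$Y = -2654$ ($Y = 39 \left(-69\right) + 37 = -2691 + 37 = -2654$)
$L{\left(5 \right)} - Y = \left(3 + 5^{2}\right) - -2654 = \left(3 + 25\right) + 2654 = 28 + 2654 = 2682$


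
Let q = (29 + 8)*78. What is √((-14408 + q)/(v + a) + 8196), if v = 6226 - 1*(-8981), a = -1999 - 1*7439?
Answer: √30300840482/1923 ≈ 90.521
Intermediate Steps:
a = -9438 (a = -1999 - 7439 = -9438)
v = 15207 (v = 6226 + 8981 = 15207)
q = 2886 (q = 37*78 = 2886)
√((-14408 + q)/(v + a) + 8196) = √((-14408 + 2886)/(15207 - 9438) + 8196) = √(-11522/5769 + 8196) = √(47271202/5769) = √30300840482/1923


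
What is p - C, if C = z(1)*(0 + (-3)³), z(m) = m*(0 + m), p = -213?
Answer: -186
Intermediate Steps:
z(m) = m² (z(m) = m*m = m²)
C = -27 (C = 1²*(0 + (-3)³) = 1*(0 - 27) = 1*(-27) = -27)
p - C = -213 - 1*(-27) = -213 + 27 = -186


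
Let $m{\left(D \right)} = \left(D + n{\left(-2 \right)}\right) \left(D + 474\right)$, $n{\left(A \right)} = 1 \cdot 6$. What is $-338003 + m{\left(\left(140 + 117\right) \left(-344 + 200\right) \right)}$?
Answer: $1351493065$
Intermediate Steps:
$n{\left(A \right)} = 6$
$m{\left(D \right)} = \left(6 + D\right) \left(474 + D\right)$ ($m{\left(D \right)} = \left(D + 6\right) \left(D + 474\right) = \left(6 + D\right) \left(474 + D\right)$)
$-338003 + m{\left(\left(140 + 117\right) \left(-344 + 200\right) \right)} = -338003 + \left(2844 + \left(\left(140 + 117\right) \left(-344 + 200\right)\right)^{2} + 480 \left(140 + 117\right) \left(-344 + 200\right)\right) = -338003 + \left(2844 + \left(257 \left(-144\right)\right)^{2} + 480 \cdot 257 \left(-144\right)\right) = -338003 + \left(2844 + \left(-37008\right)^{2} + 480 \left(-37008\right)\right) = -338003 + \left(2844 + 1369592064 - 17763840\right) = -338003 + 1351831068 = 1351493065$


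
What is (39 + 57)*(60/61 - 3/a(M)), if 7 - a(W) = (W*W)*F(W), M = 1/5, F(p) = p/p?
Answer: 93840/1769 ≈ 53.047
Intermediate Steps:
F(p) = 1
M = ⅕ ≈ 0.20000
a(W) = 7 - W² (a(W) = 7 - W*W = 7 - W²)
(39 + 57)*(60/61 - 3/a(M)) = (39 + 57)*(60/61 - 3/(7 - (⅕)²)) = 96*(60*(1/61) - 3/(7 - 1*1/25)) = 96*(60/61 - 3/(7 - 1/25)) = 96*(60/61 - 3/174/25) = 96*(60/61 - 3*25/174) = 96*(60/61 - 25/58) = 96*(1955/3538) = 93840/1769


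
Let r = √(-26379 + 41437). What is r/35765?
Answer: √15058/35765 ≈ 0.0034310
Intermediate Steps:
r = √15058 ≈ 122.71
r/35765 = √15058/35765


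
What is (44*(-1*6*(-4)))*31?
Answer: 32736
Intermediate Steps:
(44*(-1*6*(-4)))*31 = (44*(-6*(-4)))*31 = (44*24)*31 = 1056*31 = 32736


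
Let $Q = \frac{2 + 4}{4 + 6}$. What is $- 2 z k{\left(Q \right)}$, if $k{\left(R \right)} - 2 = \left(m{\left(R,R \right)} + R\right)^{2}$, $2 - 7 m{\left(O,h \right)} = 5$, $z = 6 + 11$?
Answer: $- \frac{84524}{1225} \approx -68.999$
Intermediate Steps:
$z = 17$
$m{\left(O,h \right)} = - \frac{3}{7}$ ($m{\left(O,h \right)} = \frac{2}{7} - \frac{5}{7} = - \frac{3}{7}$)
$Q = \frac{3}{5}$ ($Q = \frac{6}{10} = 6 \cdot \frac{1}{10} = \frac{3}{5} \approx 0.6$)
$k{\left(R \right)} = 2 + \left(- \frac{3}{7} + R\right)^{2}$
$- 2 z k{\left(Q \right)} = \left(-2\right) 17 \left(2 + \frac{\left(-3 + 7 \cdot \frac{3}{5}\right)^{2}}{49}\right) = - 34 \left(2 + \frac{\left(-3 + \frac{21}{5}\right)^{2}}{49}\right) = - 34 \left(2 + \frac{\left(\frac{6}{5}\right)^{2}}{49}\right) = - 34 \left(2 + \frac{1}{49} \cdot \frac{36}{25}\right) = - 34 \left(2 + \frac{36}{1225}\right) = \left(-34\right) \frac{2486}{1225} = - \frac{84524}{1225}$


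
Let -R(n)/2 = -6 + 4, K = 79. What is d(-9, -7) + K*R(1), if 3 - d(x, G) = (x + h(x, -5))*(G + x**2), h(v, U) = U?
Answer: 1355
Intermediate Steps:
R(n) = 4 (R(n) = -2*(-6 + 4) = -2*(-2) = 4)
d(x, G) = 3 - (-5 + x)*(G + x**2) (d(x, G) = 3 - (x - 5)*(G + x**2) = 3 - (-5 + x)*(G + x**2))
d(-9, -7) + K*R(1) = (3 - 1*(-9)**3 + 5*(-7) + 5*(-9)**2 - 1*(-7)*(-9)) + 79*4 = (3 - 1*(-729) - 35 + 5*81 - 63) + 316 = (3 + 729 - 35 + 405 - 63) + 316 = 1039 + 316 = 1355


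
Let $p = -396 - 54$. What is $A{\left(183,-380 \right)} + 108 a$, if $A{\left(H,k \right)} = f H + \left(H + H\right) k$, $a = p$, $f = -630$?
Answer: $-302970$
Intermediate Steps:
$p = -450$ ($p = -396 - 54 = -450$)
$a = -450$
$A{\left(H,k \right)} = - 630 H + 2 H k$ ($A{\left(H,k \right)} = - 630 H + \left(H + H\right) k = - 630 H + 2 H k$)
$A{\left(183,-380 \right)} + 108 a = 2 \cdot 183 \left(-315 - 380\right) + 108 \left(-450\right) = 2 \cdot 183 \left(-695\right) - 48600 = -254370 - 48600 = -302970$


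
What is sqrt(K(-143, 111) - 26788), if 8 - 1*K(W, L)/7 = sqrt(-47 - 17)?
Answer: 2*sqrt(-6683 - 14*I) ≈ 0.17125 - 163.5*I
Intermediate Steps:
K(W, L) = 56 - 56*I (K(W, L) = 56 - 7*sqrt(-47 - 17) = 56 - 56*I)
sqrt(K(-143, 111) - 26788) = sqrt((56 - 56*I) - 26788) = sqrt(-26732 - 56*I)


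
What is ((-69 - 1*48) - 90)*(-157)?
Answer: 32499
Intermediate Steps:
((-69 - 1*48) - 90)*(-157) = ((-69 - 48) - 90)*(-157) = (-117 - 90)*(-157) = -207*(-157) = 32499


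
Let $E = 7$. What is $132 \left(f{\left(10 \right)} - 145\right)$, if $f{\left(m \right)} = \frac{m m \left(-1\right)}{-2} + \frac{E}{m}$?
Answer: $- \frac{62238}{5} \approx -12448.0$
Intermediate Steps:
$f{\left(m \right)} = \frac{m^{2}}{2} + \frac{7}{m}$ ($f{\left(m \right)} = \frac{m m \left(-1\right)}{-2} + \frac{7}{m} = m^{2} \left(-1\right) \left(- \frac{1}{2}\right) + \frac{7}{m} = - m^{2} \left(- \frac{1}{2}\right) + \frac{7}{m} = \frac{m^{2}}{2} + \frac{7}{m}$)
$132 \left(f{\left(10 \right)} - 145\right) = 132 \left(\frac{14 + 10^{3}}{2 \cdot 10} - 145\right) = 132 \left(\frac{1}{2} \cdot \frac{1}{10} \left(14 + 1000\right) - 145\right) = 132 \left(\frac{1}{2} \cdot \frac{1}{10} \cdot 1014 - 145\right) = 132 \left(\frac{507}{10} - 145\right) = 132 \left(- \frac{943}{10}\right) = - \frac{62238}{5}$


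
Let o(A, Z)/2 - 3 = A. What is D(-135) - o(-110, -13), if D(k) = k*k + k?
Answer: 18304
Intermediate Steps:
D(k) = k + k² (D(k) = k² + k = k + k²)
o(A, Z) = 6 + 2*A
D(-135) - o(-110, -13) = -135*(1 - 135) - (6 + 2*(-110)) = -135*(-134) - (6 - 220) = 18090 - 1*(-214) = 18090 + 214 = 18304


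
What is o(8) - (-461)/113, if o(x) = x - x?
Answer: 461/113 ≈ 4.0796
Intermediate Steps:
o(x) = 0
o(8) - (-461)/113 = 0 - (-461)/113 = 0 - 1*(-461/113) = 0 + 461/113 = 461/113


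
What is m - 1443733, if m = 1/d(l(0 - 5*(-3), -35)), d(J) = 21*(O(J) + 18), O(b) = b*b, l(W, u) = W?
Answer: -7367369498/5103 ≈ -1.4437e+6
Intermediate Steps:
O(b) = b²
d(J) = 378 + 21*J² (d(J) = 21*(J² + 18) = 21*(18 + J²) = 378 + 21*J²)
m = 1/5103 (m = 1/(378 + 21*(0 - 5*(-3))²) = 1/(378 + 21*(0 + 15)²) = 1/(378 + 21*15²) = 1/(378 + 21*225) = 1/(378 + 4725) = 1/5103 ≈ 0.00019596)
m - 1443733 = 1/5103 - 1443733 = -7367369498/5103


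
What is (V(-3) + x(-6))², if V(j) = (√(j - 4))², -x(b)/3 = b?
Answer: 121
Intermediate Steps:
x(b) = -3*b
V(j) = -4 + j (V(j) = (√(-4 + j))² = -4 + j)
(V(-3) + x(-6))² = ((-4 - 3) - 3*(-6))² = (-7 + 18)² = 11² = 121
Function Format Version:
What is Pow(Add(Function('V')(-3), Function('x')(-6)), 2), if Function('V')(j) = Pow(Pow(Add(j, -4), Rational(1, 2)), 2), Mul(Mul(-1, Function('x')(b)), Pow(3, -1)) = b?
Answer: 121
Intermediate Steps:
Function('x')(b) = Mul(-3, b)
Function('V')(j) = Add(-4, j) (Function('V')(j) = Pow(Pow(Add(-4, j), Rational(1, 2)), 2) = Add(-4, j))
Pow(Add(Function('V')(-3), Function('x')(-6)), 2) = Pow(Add(Add(-4, -3), Mul(-3, -6)), 2) = Pow(Add(-7, 18), 2) = Pow(11, 2) = 121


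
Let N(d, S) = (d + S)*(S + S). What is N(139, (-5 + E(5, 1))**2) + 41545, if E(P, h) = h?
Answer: 46505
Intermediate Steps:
N(d, S) = 2*S*(S + d) (N(d, S) = (S + d)*(2*S) = 2*S*(S + d))
N(139, (-5 + E(5, 1))**2) + 41545 = 2*(-5 + 1)**2*((-5 + 1)**2 + 139) + 41545 = 2*(-4)**2*((-4)**2 + 139) + 41545 = 2*16*(16 + 139) + 41545 = 2*16*155 + 41545 = 4960 + 41545 = 46505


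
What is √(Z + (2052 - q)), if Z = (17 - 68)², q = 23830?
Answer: I*√19177 ≈ 138.48*I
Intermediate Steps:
Z = 2601 (Z = (-51)² = 2601)
√(Z + (2052 - q)) = √(2601 + (2052 - 1*23830)) = √(2601 + (2052 - 23830)) = √(2601 - 21778) = √(-19177) = I*√19177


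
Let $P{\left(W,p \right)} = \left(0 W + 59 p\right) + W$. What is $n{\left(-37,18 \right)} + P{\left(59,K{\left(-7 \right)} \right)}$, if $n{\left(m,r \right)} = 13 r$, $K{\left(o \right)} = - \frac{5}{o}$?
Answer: $\frac{2346}{7} \approx 335.14$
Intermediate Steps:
$P{\left(W,p \right)} = W + 59 p$ ($P{\left(W,p \right)} = \left(0 + 59 p\right) + W = 59 p + W = W + 59 p$)
$n{\left(-37,18 \right)} + P{\left(59,K{\left(-7 \right)} \right)} = 13 \cdot 18 + \left(59 + 59 \left(- \frac{5}{-7}\right)\right) = 234 + \left(59 + 59 \left(\left(-5\right) \left(- \frac{1}{7}\right)\right)\right) = 234 + \left(59 + 59 \cdot \frac{5}{7}\right) = 234 + \left(59 + \frac{295}{7}\right) = 234 + \frac{708}{7} = \frac{2346}{7}$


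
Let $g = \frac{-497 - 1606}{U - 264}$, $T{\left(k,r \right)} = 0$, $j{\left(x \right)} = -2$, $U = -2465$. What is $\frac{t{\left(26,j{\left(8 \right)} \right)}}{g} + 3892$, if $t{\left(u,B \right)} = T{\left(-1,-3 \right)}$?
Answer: $3892$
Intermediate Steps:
$t{\left(u,B \right)} = 0$
$g = \frac{2103}{2729}$ ($g = \frac{-497 - 1606}{-2465 - 264} = - \frac{2103}{-2729} = \left(-2103\right) \left(- \frac{1}{2729}\right) = \frac{2103}{2729} \approx 0.77061$)
$\frac{t{\left(26,j{\left(8 \right)} \right)}}{g} + 3892 = \frac{0}{\frac{2103}{2729}} + 3892 = 0 \cdot \frac{2729}{2103} + 3892 = 0 + 3892 = 3892$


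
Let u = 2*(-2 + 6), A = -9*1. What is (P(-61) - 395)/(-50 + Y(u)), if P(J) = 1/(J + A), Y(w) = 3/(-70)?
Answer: 27651/3503 ≈ 7.8935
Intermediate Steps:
A = -9
u = 8 (u = 2*4 = 8)
Y(w) = -3/70 (Y(w) = 3*(-1/70) = -3/70)
P(J) = 1/(-9 + J) (P(J) = 1/(J - 9) = 1/(-9 + J))
(P(-61) - 395)/(-50 + Y(u)) = (1/(-9 - 61) - 395)/(-50 - 3/70) = (1/(-70) - 395)/(-3503/70) = (-1/70 - 395)*(-70/3503) = -27651/70*(-70/3503) = 27651/3503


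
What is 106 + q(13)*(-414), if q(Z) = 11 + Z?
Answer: -9830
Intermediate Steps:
106 + q(13)*(-414) = 106 + (11 + 13)*(-414) = 106 + 24*(-414) = 106 - 9936 = -9830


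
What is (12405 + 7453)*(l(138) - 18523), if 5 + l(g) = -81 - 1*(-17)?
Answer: -369199936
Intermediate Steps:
l(g) = -69 (l(g) = -5 + (-81 - 1*(-17)) = -5 + (-81 + 17) = -5 - 64 = -69)
(12405 + 7453)*(l(138) - 18523) = (12405 + 7453)*(-69 - 18523) = 19858*(-18592) = -369199936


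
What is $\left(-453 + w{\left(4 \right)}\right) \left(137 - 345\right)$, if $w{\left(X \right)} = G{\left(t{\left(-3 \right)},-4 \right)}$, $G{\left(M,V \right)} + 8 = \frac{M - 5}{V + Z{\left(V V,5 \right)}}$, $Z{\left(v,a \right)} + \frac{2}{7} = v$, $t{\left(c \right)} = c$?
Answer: $\frac{3937232}{41} \approx 96030.0$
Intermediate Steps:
$Z{\left(v,a \right)} = - \frac{2}{7} + v$
$G{\left(M,V \right)} = -8 + \frac{-5 + M}{- \frac{2}{7} + V + V^{2}}$ ($G{\left(M,V \right)} = -8 + \frac{M - 5}{V + \left(- \frac{2}{7} + V V\right)} = -8 + \frac{-5 + M}{V + \left(- \frac{2}{7} + V^{2}\right)} = -8 + \frac{-5 + M}{- \frac{2}{7} + V + V^{2}}$)
$w{\left(X \right)} = - \frac{356}{41}$ ($w{\left(X \right)} = \frac{-19 - -224 - 56 \left(-4\right)^{2} + 7 \left(-3\right)}{-2 + 7 \left(-4\right) + 7 \left(-4\right)^{2}} = \frac{-19 + 224 - 896 - 21}{-2 - 28 + 7 \cdot 16} = \frac{-19 + 224 - 896 - 21}{-2 - 28 + 112} = \frac{1}{82} \left(-712\right) = - \frac{356}{41}$)
$\left(-453 + w{\left(4 \right)}\right) \left(137 - 345\right) = \left(-453 - \frac{356}{41}\right) \left(137 - 345\right) = \left(- \frac{18929}{41}\right) \left(-208\right) = \frac{3937232}{41}$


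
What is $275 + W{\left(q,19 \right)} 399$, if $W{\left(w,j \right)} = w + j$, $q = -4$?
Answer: $6260$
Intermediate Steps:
$W{\left(w,j \right)} = j + w$
$275 + W{\left(q,19 \right)} 399 = 275 + \left(19 - 4\right) 399 = 275 + 15 \cdot 399 = 275 + 5985 = 6260$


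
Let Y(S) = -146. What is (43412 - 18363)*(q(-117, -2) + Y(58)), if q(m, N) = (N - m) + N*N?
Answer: -676323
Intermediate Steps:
q(m, N) = N + N² - m (q(m, N) = (N - m) + N² = N + N² - m)
(43412 - 18363)*(q(-117, -2) + Y(58)) = (43412 - 18363)*((-2 + (-2)² - 1*(-117)) - 146) = 25049*((-2 + 4 + 117) - 146) = 25049*(119 - 146) = 25049*(-27) = -676323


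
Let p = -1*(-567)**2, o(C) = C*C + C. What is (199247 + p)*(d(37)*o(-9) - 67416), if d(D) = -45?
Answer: 8637130752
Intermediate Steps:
o(C) = C + C**2 (o(C) = C**2 + C = C + C**2)
p = -321489 (p = -1*321489 = -321489)
(199247 + p)*(d(37)*o(-9) - 67416) = (199247 - 321489)*(-(-405)*(1 - 9) - 67416) = -122242*(-(-405)*(-8) - 67416) = -122242*(-45*72 - 67416) = -122242*(-3240 - 67416) = -122242*(-70656) = 8637130752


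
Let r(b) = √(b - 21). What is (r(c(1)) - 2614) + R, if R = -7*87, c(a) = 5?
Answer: -3223 + 4*I ≈ -3223.0 + 4.0*I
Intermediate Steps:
R = -609
r(b) = √(-21 + b)
(r(c(1)) - 2614) + R = (√(-21 + 5) - 2614) - 609 = (√(-16) - 2614) - 609 = (4*I - 2614) - 609 = (-2614 + 4*I) - 609 = -3223 + 4*I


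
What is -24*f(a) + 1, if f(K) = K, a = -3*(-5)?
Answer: -359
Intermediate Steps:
a = 15
-24*f(a) + 1 = -24*15 + 1 = -360 + 1 = -359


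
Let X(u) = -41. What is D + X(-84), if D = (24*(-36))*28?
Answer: -24233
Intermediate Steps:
D = -24192 (D = -864*28 = -24192)
D + X(-84) = -24192 - 41 = -24233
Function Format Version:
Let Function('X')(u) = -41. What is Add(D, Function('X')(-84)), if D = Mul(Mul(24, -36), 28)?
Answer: -24233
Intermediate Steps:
D = -24192 (D = Mul(-864, 28) = -24192)
Add(D, Function('X')(-84)) = Add(-24192, -41) = -24233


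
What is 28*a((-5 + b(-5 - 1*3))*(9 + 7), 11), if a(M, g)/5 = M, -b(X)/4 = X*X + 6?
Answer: -638400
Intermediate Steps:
b(X) = -24 - 4*X² (b(X) = -4*(X*X + 6) = -4*(X² + 6) = -4*(6 + X²) = -24 - 4*X²)
a(M, g) = 5*M
28*a((-5 + b(-5 - 1*3))*(9 + 7), 11) = 28*(5*((-5 + (-24 - 4*(-5 - 1*3)²))*(9 + 7))) = 28*(5*((-5 + (-24 - 4*(-5 - 3)²))*16)) = 28*(5*((-5 + (-24 - 4*(-8)²))*16)) = 28*(5*((-5 + (-24 - 4*64))*16)) = 28*(5*((-5 + (-24 - 256))*16)) = 28*(5*((-5 - 280)*16)) = 28*(5*(-285*16)) = 28*(5*(-4560)) = 28*(-22800) = -638400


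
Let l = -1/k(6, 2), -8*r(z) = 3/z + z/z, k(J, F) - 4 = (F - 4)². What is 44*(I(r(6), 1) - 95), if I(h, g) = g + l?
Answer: -8283/2 ≈ -4141.5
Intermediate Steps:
k(J, F) = 4 + (-4 + F)² (k(J, F) = 4 + (F - 4)² = 4 + (-4 + F)²)
r(z) = -⅛ - 3/(8*z) (r(z) = -(3/z + z/z)/8 = -(3/z + 1)/8 = -(1 + 3/z)/8 = -⅛ - 3/(8*z))
l = -⅛ (l = -1/(4 + (-4 + 2)²) = -1/(4 + (-2)²) = -1/(4 + 4) = -1/8 = -1*⅛ = -⅛ ≈ -0.12500)
I(h, g) = -⅛ + g (I(h, g) = g - ⅛ = -⅛ + g)
44*(I(r(6), 1) - 95) = 44*((-⅛ + 1) - 95) = 44*(7/8 - 95) = 44*(-753/8) = -8283/2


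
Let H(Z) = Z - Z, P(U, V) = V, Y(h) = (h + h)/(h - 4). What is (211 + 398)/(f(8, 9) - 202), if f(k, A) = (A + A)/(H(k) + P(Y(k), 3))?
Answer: -87/28 ≈ -3.1071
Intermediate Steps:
Y(h) = 2*h/(-4 + h) (Y(h) = (2*h)/(-4 + h) = 2*h/(-4 + h))
H(Z) = 0
f(k, A) = 2*A/3 (f(k, A) = (A + A)/(0 + 3) = (2*A)/3 = (2*A)*(⅓) = 2*A/3)
(211 + 398)/(f(8, 9) - 202) = (211 + 398)/((⅔)*9 - 202) = 609/(6 - 202) = 609/(-196) = 609*(-1/196) = -87/28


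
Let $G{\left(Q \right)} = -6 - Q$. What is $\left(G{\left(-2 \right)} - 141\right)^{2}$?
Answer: $21025$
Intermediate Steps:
$\left(G{\left(-2 \right)} - 141\right)^{2} = \left(\left(-6 - -2\right) - 141\right)^{2} = \left(\left(-6 + 2\right) - 141\right)^{2} = \left(-4 - 141\right)^{2} = \left(-145\right)^{2} = 21025$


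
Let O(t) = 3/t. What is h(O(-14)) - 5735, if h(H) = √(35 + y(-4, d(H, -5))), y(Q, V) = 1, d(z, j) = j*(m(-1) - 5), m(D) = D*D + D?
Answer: -5729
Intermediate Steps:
m(D) = D + D² (m(D) = D² + D = D + D²)
d(z, j) = -5*j (d(z, j) = j*(-(1 - 1) - 5) = j*(-1*0 - 5) = j*(0 - 5) = j*(-5) = -5*j)
h(H) = 6 (h(H) = √(35 + 1) = √36 = 6)
h(O(-14)) - 5735 = 6 - 5735 = -5729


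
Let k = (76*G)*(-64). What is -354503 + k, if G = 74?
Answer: -714439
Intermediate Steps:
k = -359936 (k = (76*74)*(-64) = 5624*(-64) = -359936)
-354503 + k = -354503 - 359936 = -714439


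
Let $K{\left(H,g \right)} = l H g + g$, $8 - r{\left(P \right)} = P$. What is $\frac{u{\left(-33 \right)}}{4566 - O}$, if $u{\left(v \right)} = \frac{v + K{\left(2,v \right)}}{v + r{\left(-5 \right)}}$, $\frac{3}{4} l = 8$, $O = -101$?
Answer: $\frac{77}{9334} \approx 0.0082494$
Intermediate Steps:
$l = \frac{32}{3}$ ($l = \frac{4}{3} \cdot 8 = \frac{32}{3} \approx 10.667$)
$r{\left(P \right)} = 8 - P$
$K{\left(H,g \right)} = g + \frac{32 H g}{3}$ ($K{\left(H,g \right)} = \frac{32 H}{3} g + g = \frac{32 H g}{3} + g = g + \frac{32 H g}{3}$)
$u{\left(v \right)} = \frac{70 v}{3 \left(13 + v\right)}$ ($u{\left(v \right)} = \frac{v + \frac{v \left(3 + 32 \cdot 2\right)}{3}}{v + \left(8 - -5\right)} = \frac{v + \frac{v \left(3 + 64\right)}{3}}{v + \left(8 + 5\right)} = \frac{v + \frac{1}{3} v 67}{v + 13} = \frac{v + \frac{67 v}{3}}{13 + v} = \frac{\frac{70}{3} v}{13 + v} = \frac{70 v}{3 \left(13 + v\right)}$)
$\frac{u{\left(-33 \right)}}{4566 - O} = \frac{\frac{70}{3} \left(-33\right) \frac{1}{13 - 33}}{4566 - -101} = \frac{\frac{70}{3} \left(-33\right) \frac{1}{-20}}{4566 + 101} = \frac{\frac{70}{3} \left(-33\right) \left(- \frac{1}{20}\right)}{4667} = \frac{77}{2} \cdot \frac{1}{4667} = \frac{77}{9334}$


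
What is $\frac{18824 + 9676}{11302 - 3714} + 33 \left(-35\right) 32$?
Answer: $- \frac{70105995}{1897} \approx -36956.0$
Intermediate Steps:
$\frac{18824 + 9676}{11302 - 3714} + 33 \left(-35\right) 32 = \frac{28500}{7588} - 36960 = 28500 \cdot \frac{1}{7588} - 36960 = \frac{7125}{1897} - 36960 = - \frac{70105995}{1897}$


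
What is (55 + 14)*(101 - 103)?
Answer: -138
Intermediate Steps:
(55 + 14)*(101 - 103) = 69*(-2) = -138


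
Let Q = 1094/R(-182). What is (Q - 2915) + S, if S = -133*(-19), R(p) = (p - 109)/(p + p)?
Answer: 285308/291 ≈ 980.44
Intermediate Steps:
R(p) = (-109 + p)/(2*p) (R(p) = (-109 + p)/((2*p)) = (-109 + p)*(1/(2*p)) = (-109 + p)/(2*p))
S = 2527
Q = 398216/291 (Q = 1094/(((½)*(-109 - 182)/(-182))) = 1094/(((½)*(-1/182)*(-291))) = 1094/(291/364) = 1094*(364/291) = 398216/291 ≈ 1368.4)
(Q - 2915) + S = (398216/291 - 2915) + 2527 = -450049/291 + 2527 = 285308/291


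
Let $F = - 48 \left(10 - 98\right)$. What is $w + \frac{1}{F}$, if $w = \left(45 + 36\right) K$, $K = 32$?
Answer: $\frac{10948609}{4224} \approx 2592.0$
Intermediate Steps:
$F = 4224$ ($F = \left(-48\right) \left(-88\right) = 4224$)
$w = 2592$ ($w = \left(45 + 36\right) 32 = 81 \cdot 32 = 2592$)
$w + \frac{1}{F} = 2592 + \frac{1}{4224} = \frac{10948609}{4224}$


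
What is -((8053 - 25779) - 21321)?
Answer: 39047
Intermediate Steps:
-((8053 - 25779) - 21321) = -(-17726 - 21321) = -1*(-39047) = 39047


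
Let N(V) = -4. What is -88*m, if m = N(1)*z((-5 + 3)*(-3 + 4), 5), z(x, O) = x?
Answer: -704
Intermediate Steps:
m = 8 (m = -4*(-5 + 3)*(-3 + 4) = -(-8) = -4*(-2) = 8)
-88*m = -88*8 = -704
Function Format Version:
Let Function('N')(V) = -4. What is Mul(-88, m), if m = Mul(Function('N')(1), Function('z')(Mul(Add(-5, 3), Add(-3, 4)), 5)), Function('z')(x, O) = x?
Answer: -704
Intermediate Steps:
m = 8 (m = Mul(-4, Mul(Add(-5, 3), Add(-3, 4))) = Mul(-4, Mul(-2, 1)) = Mul(-4, -2) = 8)
Mul(-88, m) = Mul(-88, 8) = -704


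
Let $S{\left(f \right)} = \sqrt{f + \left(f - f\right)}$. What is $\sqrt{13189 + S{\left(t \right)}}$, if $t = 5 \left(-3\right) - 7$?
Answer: $\sqrt{13189 + i \sqrt{22}} \approx 114.84 + 0.0204 i$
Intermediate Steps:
$t = -22$ ($t = -15 - 7 = -22$)
$S{\left(f \right)} = \sqrt{f}$ ($S{\left(f \right)} = \sqrt{f + 0} = \sqrt{f}$)
$\sqrt{13189 + S{\left(t \right)}} = \sqrt{13189 + \sqrt{-22}} = \sqrt{13189 + i \sqrt{22}}$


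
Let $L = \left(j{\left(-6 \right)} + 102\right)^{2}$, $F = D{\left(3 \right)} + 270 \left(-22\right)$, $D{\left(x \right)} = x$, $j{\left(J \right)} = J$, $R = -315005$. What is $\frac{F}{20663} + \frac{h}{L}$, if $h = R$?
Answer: $- \frac{6563663707}{190430208} \approx -34.468$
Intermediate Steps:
$h = -315005$
$F = -5937$ ($F = 3 + 270 \left(-22\right) = 3 - 5940 = -5937$)
$L = 9216$ ($L = \left(-6 + 102\right)^{2} = 96^{2} = 9216$)
$\frac{F}{20663} + \frac{h}{L} = - \frac{5937}{20663} - \frac{315005}{9216} = - \frac{6563663707}{190430208}$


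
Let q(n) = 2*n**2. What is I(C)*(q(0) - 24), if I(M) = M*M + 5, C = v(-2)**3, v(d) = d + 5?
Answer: -17616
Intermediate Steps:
v(d) = 5 + d
C = 27 (C = (5 - 2)**3 = 3**3 = 27)
I(M) = 5 + M**2 (I(M) = M**2 + 5 = 5 + M**2)
I(C)*(q(0) - 24) = (5 + 27**2)*(2*0**2 - 24) = (5 + 729)*(2*0 - 24) = 734*(0 - 24) = 734*(-24) = -17616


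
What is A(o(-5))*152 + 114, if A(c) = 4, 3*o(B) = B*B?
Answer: 722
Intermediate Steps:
o(B) = B²/3 (o(B) = (B*B)/3 = B²/3)
A(o(-5))*152 + 114 = 4*152 + 114 = 608 + 114 = 722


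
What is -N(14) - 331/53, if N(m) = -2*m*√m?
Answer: -331/53 + 28*√14 ≈ 98.521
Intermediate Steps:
N(m) = -2*m^(3/2)
-N(14) - 331/53 = -(-2)*14^(3/2) - 331/53 = -(-2)*14*√14 - 331/53 = -(-28)*√14 - 1*331/53 = 28*√14 - 331/53 = -331/53 + 28*√14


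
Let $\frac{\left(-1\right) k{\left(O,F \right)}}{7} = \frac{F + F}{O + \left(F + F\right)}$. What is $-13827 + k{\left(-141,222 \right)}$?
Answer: $- \frac{1397563}{101} \approx -13837.0$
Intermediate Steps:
$k{\left(O,F \right)} = - \frac{14 F}{O + 2 F}$ ($k{\left(O,F \right)} = - 7 \frac{F + F}{O + \left(F + F\right)} = - 7 \frac{2 F}{O + 2 F} = - \frac{14 F}{O + 2 F}$)
$-13827 + k{\left(-141,222 \right)} = -13827 - \frac{3108}{-141 + 2 \cdot 222} = -13827 - \frac{3108}{-141 + 444} = -13827 - \frac{3108}{303} = -13827 - 3108 \cdot \frac{1}{303} = -13827 - \frac{1036}{101} = - \frac{1397563}{101}$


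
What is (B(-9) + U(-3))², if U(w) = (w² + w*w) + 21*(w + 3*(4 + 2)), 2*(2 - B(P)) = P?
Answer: 461041/4 ≈ 1.1526e+5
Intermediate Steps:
B(P) = 2 - P/2
U(w) = 378 + 2*w² + 21*w (U(w) = (w² + w²) + 21*(w + 3*6) = 2*w² + 21*(w + 18) = 2*w² + 21*(18 + w) = 2*w² + (378 + 21*w) = 378 + 2*w² + 21*w)
(B(-9) + U(-3))² = ((2 - ½*(-9)) + (378 + 2*(-3)² + 21*(-3)))² = ((2 + 9/2) + (378 + 2*9 - 63))² = (13/2 + (378 + 18 - 63))² = (13/2 + 333)² = (679/2)² = 461041/4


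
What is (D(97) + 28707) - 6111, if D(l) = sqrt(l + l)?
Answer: 22596 + sqrt(194) ≈ 22610.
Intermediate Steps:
D(l) = sqrt(2)*sqrt(l) (D(l) = sqrt(2*l) = sqrt(2)*sqrt(l))
(D(97) + 28707) - 6111 = (sqrt(2)*sqrt(97) + 28707) - 6111 = (sqrt(194) + 28707) - 6111 = (28707 + sqrt(194)) - 6111 = 22596 + sqrt(194)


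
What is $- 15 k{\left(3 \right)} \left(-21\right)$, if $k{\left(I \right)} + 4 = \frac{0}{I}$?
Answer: $-1260$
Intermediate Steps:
$k{\left(I \right)} = -4$ ($k{\left(I \right)} = -4 + \frac{0}{I} = -4 + 0 = -4$)
$- 15 k{\left(3 \right)} \left(-21\right) = \left(-15\right) \left(-4\right) \left(-21\right) = 60 \left(-21\right) = -1260$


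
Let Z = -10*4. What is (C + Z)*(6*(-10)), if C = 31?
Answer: 540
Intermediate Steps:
Z = -40
(C + Z)*(6*(-10)) = (31 - 40)*(6*(-10)) = -9*(-60) = 540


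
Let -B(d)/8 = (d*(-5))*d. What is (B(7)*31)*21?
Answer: 1275960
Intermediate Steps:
B(d) = 40*d**2 (B(d) = -8*d*(-5)*d = -8*(-5*d)*d = -(-40)*d**2 = 40*d**2)
(B(7)*31)*21 = ((40*7**2)*31)*21 = ((40*49)*31)*21 = (1960*31)*21 = 60760*21 = 1275960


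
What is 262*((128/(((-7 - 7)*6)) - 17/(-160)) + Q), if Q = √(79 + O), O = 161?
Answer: -623953/1680 + 1048*√15 ≈ 3687.5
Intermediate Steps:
Q = 4*√15 (Q = √(79 + 161) = √240 = 4*√15 ≈ 15.492)
262*((128/(((-7 - 7)*6)) - 17/(-160)) + Q) = 262*((128/(((-7 - 7)*6)) - 17/(-160)) + 4*√15) = 262*((128/((-14*6)) - 17*(-1/160)) + 4*√15) = 262*((128/(-84) + 17/160) + 4*√15) = 262*((128*(-1/84) + 17/160) + 4*√15) = 262*((-32/21 + 17/160) + 4*√15) = 262*(-4763/3360 + 4*√15) = -623953/1680 + 1048*√15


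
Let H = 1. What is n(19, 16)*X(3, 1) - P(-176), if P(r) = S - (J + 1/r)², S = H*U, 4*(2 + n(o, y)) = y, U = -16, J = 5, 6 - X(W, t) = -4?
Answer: 1887777/30976 ≈ 60.943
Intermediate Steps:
X(W, t) = 10 (X(W, t) = 6 - 1*(-4) = 6 + 4 = 10)
n(o, y) = -2 + y/4
S = -16 (S = 1*(-16) = -16)
P(r) = -16 - (5 + 1/r)²
n(19, 16)*X(3, 1) - P(-176) = (-2 + (¼)*16)*10 - (-41 - 1/(-176)² - 10/(-176)) = (-2 + 4)*10 - (-41 - 1*1/30976 - 10*(-1/176)) = 2*10 - (-41 - 1/30976 + 5/88) = 20 - 1*(-1268257/30976) = 20 + 1268257/30976 = 1887777/30976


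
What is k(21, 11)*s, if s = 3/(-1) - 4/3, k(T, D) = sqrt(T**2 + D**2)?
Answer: -13*sqrt(562)/3 ≈ -102.73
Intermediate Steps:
k(T, D) = sqrt(D**2 + T**2)
s = -13/3 (s = 3*(-1) - 4*1/3 = -3 - 4/3 = -13/3 ≈ -4.3333)
k(21, 11)*s = sqrt(11**2 + 21**2)*(-13/3) = sqrt(121 + 441)*(-13/3) = sqrt(562)*(-13/3) = -13*sqrt(562)/3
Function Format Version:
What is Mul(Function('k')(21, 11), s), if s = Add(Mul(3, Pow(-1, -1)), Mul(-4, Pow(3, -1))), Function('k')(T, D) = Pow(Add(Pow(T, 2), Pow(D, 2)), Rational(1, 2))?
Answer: Mul(Rational(-13, 3), Pow(562, Rational(1, 2))) ≈ -102.73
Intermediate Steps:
Function('k')(T, D) = Pow(Add(Pow(D, 2), Pow(T, 2)), Rational(1, 2))
s = Rational(-13, 3) (s = Add(Mul(3, -1), Mul(-4, Rational(1, 3))) = Add(-3, Rational(-4, 3)) = Rational(-13, 3) ≈ -4.3333)
Mul(Function('k')(21, 11), s) = Mul(Pow(Add(Pow(11, 2), Pow(21, 2)), Rational(1, 2)), Rational(-13, 3)) = Mul(Pow(Add(121, 441), Rational(1, 2)), Rational(-13, 3)) = Mul(Pow(562, Rational(1, 2)), Rational(-13, 3)) = Mul(Rational(-13, 3), Pow(562, Rational(1, 2)))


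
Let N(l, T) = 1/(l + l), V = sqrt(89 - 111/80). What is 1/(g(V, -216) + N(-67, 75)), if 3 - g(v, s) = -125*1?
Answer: 134/17151 ≈ 0.0078130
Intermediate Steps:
V = sqrt(35045)/20 (V = sqrt(89 - 111*1/80) = sqrt(89 - 111/80) = sqrt(7009/80) = sqrt(35045)/20 ≈ 9.3602)
g(v, s) = 128 (g(v, s) = 3 - (-125) = 3 - 1*(-125) = 3 + 125 = 128)
N(l, T) = 1/(2*l)
1/(g(V, -216) + N(-67, 75)) = 1/(128 + (1/2)/(-67)) = 1/(128 + (1/2)*(-1/67)) = 1/(128 - 1/134) = 1/(17151/134) = 134/17151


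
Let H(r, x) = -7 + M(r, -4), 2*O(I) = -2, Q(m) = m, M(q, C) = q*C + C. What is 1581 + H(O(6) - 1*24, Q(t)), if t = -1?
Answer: 1670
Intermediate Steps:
M(q, C) = C + C*q (M(q, C) = C*q + C = C + C*q)
O(I) = -1 (O(I) = (½)*(-2) = -1)
H(r, x) = -11 - 4*r (H(r, x) = -7 - 4*(1 + r) = -7 + (-4 - 4*r) = -11 - 4*r)
1581 + H(O(6) - 1*24, Q(t)) = 1581 + (-11 - 4*(-1 - 1*24)) = 1581 + (-11 - 4*(-1 - 24)) = 1581 + (-11 - 4*(-25)) = 1581 + (-11 + 100) = 1581 + 89 = 1670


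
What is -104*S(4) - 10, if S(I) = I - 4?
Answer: -10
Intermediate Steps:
S(I) = -4 + I
-104*S(4) - 10 = -104*(-4 + 4) - 10 = -104*0 - 10 = 0 - 10 = -10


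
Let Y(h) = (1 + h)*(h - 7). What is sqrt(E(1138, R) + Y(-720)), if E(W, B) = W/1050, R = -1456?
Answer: sqrt(5762922774)/105 ≈ 722.99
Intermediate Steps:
E(W, B) = W/1050 (E(W, B) = W*(1/1050) = W/1050)
Y(h) = (1 + h)*(-7 + h)
sqrt(E(1138, R) + Y(-720)) = sqrt((1/1050)*1138 + (-7 + (-720)**2 - 6*(-720))) = sqrt(569/525 + (-7 + 518400 + 4320)) = sqrt(569/525 + 522713) = sqrt(274424894/525) = sqrt(5762922774)/105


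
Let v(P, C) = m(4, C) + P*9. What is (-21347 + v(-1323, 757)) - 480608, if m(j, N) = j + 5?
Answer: -513853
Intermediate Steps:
m(j, N) = 5 + j
v(P, C) = 9 + 9*P (v(P, C) = (5 + 4) + P*9 = 9 + 9*P)
(-21347 + v(-1323, 757)) - 480608 = (-21347 + (9 + 9*(-1323))) - 480608 = (-21347 + (9 - 11907)) - 480608 = (-21347 - 11898) - 480608 = -33245 - 480608 = -513853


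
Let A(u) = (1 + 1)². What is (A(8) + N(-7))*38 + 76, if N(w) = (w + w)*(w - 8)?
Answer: 8208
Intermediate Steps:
A(u) = 4 (A(u) = 2² = 4)
N(w) = 2*w*(-8 + w) (N(w) = (2*w)*(-8 + w) = 2*w*(-8 + w))
(A(8) + N(-7))*38 + 76 = (4 + 2*(-7)*(-8 - 7))*38 + 76 = (4 + 2*(-7)*(-15))*38 + 76 = (4 + 210)*38 + 76 = 214*38 + 76 = 8132 + 76 = 8208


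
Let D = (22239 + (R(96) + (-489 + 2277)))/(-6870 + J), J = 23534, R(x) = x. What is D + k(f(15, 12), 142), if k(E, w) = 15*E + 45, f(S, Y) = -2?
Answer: 274083/16664 ≈ 16.448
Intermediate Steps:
k(E, w) = 45 + 15*E
D = 24123/16664 (D = (22239 + (96 + (-489 + 2277)))/(-6870 + 23534) = (22239 + (96 + 1788))/16664 = (22239 + 1884)*(1/16664) = 24123*(1/16664) = 24123/16664 ≈ 1.4476)
D + k(f(15, 12), 142) = 24123/16664 + (45 + 15*(-2)) = 24123/16664 + (45 - 30) = 24123/16664 + 15 = 274083/16664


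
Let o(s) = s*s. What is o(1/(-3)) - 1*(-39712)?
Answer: 357409/9 ≈ 39712.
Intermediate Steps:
o(s) = s²
o(1/(-3)) - 1*(-39712) = (1/(-3))² - 1*(-39712) = (-⅓)² + 39712 = ⅑ + 39712 = 357409/9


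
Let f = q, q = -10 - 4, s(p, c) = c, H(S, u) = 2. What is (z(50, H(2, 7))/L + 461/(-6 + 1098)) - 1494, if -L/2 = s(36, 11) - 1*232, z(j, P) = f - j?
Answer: -27729467/18564 ≈ -1493.7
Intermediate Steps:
q = -14
f = -14
z(j, P) = -14 - j
L = 442 (L = -2*(11 - 1*232) = -2*(11 - 232) = -2*(-221) = 442)
(z(50, H(2, 7))/L + 461/(-6 + 1098)) - 1494 = ((-14 - 1*50)/442 + 461/(-6 + 1098)) - 1494 = ((-14 - 50)*(1/442) + 461/1092) - 1494 = (-64*1/442 + 461*(1/1092)) - 1494 = (-32/221 + 461/1092) - 1494 = 5149/18564 - 1494 = -27729467/18564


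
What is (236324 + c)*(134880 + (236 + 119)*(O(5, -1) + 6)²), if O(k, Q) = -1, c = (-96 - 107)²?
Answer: 39896756415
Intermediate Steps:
c = 41209 (c = (-203)² = 41209)
(236324 + c)*(134880 + (236 + 119)*(O(5, -1) + 6)²) = (236324 + 41209)*(134880 + (236 + 119)*(-1 + 6)²) = 277533*(134880 + 355*5²) = 277533*(134880 + 355*25) = 277533*(134880 + 8875) = 277533*143755 = 39896756415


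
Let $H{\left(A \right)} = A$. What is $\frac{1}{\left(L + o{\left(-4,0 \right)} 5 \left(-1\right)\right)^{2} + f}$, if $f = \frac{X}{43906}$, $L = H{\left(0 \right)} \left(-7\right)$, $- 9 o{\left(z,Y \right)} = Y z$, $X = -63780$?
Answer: $- \frac{21953}{31890} \approx -0.6884$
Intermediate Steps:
$o{\left(z,Y \right)} = - \frac{Y z}{9}$
$L = 0$ ($L = 0 \left(-7\right) = 0$)
$f = - \frac{31890}{21953}$ ($f = - \frac{63780}{43906} = \left(-63780\right) \frac{1}{43906} = - \frac{31890}{21953} \approx -1.4526$)
$\frac{1}{\left(L + o{\left(-4,0 \right)} 5 \left(-1\right)\right)^{2} + f} = \frac{1}{\left(0 + \left(- \frac{1}{9}\right) 0 \left(-4\right) 5 \left(-1\right)\right)^{2} - \frac{31890}{21953}} = \frac{1}{\left(0 + 0 \cdot 5 \left(-1\right)\right)^{2} - \frac{31890}{21953}} = \frac{1}{\left(0 + 0 \left(-1\right)\right)^{2} - \frac{31890}{21953}} = \frac{1}{\left(0 + 0\right)^{2} - \frac{31890}{21953}} = \frac{1}{0^{2} - \frac{31890}{21953}} = \frac{1}{0 - \frac{31890}{21953}} = \frac{1}{- \frac{31890}{21953}} = - \frac{21953}{31890}$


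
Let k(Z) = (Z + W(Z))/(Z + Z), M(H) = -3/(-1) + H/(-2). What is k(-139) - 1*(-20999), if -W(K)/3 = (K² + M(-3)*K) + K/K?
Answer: 11787901/556 ≈ 21201.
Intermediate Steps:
M(H) = 3 - H/2 (M(H) = -3*(-1) + H*(-½) = 3 - H/2)
W(K) = -3 - 3*K² - 27*K/2 (W(K) = -3*((K² + (3 - ½*(-3))*K) + K/K) = -3*((K² + (3 + 3/2)*K) + 1) = -3*((K² + 9*K/2) + 1) = -3*(1 + K² + 9*K/2) = -3 - 3*K² - 27*K/2)
k(Z) = (-3 - 3*Z² - 25*Z/2)/(2*Z) (k(Z) = (Z + (-3 - 3*Z² - 27*Z/2))/(Z + Z) = (-3 - 3*Z² - 25*Z/2)/((2*Z)) = (-3 - 3*Z² - 25*Z/2)*(1/(2*Z)) = (-3 - 3*Z² - 25*Z/2)/(2*Z))
k(-139) - 1*(-20999) = (¼)*(-6 - 25*(-139) - 6*(-139)²)/(-139) - 1*(-20999) = (¼)*(-1/139)*(-6 + 3475 - 6*19321) + 20999 = (¼)*(-1/139)*(-6 + 3475 - 115926) + 20999 = (¼)*(-1/139)*(-112457) + 20999 = 112457/556 + 20999 = 11787901/556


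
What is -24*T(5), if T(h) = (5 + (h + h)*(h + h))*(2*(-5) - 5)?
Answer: 37800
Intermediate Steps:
T(h) = -75 - 60*h² (T(h) = (5 + (2*h)*(2*h))*(-10 - 5) = (5 + 4*h²)*(-15) = -75 - 60*h²)
-24*T(5) = -24*(-75 - 60*5²) = -24*(-75 - 60*25) = -24*(-75 - 1500) = -24*(-1575) = 37800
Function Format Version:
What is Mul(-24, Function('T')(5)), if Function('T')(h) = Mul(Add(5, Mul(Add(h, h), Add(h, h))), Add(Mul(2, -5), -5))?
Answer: 37800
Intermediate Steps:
Function('T')(h) = Add(-75, Mul(-60, Pow(h, 2))) (Function('T')(h) = Mul(Add(5, Mul(Mul(2, h), Mul(2, h))), Add(-10, -5)) = Mul(Add(5, Mul(4, Pow(h, 2))), -15) = Add(-75, Mul(-60, Pow(h, 2))))
Mul(-24, Function('T')(5)) = Mul(-24, Add(-75, Mul(-60, Pow(5, 2)))) = Mul(-24, Add(-75, Mul(-60, 25))) = Mul(-24, Add(-75, -1500)) = Mul(-24, -1575) = 37800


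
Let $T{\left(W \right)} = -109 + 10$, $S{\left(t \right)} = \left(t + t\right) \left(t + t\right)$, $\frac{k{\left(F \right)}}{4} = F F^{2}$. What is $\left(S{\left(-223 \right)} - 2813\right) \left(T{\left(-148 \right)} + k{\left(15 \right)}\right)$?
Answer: $2627976303$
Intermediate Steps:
$k{\left(F \right)} = 4 F^{3}$ ($k{\left(F \right)} = 4 F F^{2} = 4 F^{3}$)
$S{\left(t \right)} = 4 t^{2}$ ($S{\left(t \right)} = 2 t 2 t = 4 t^{2}$)
$T{\left(W \right)} = -99$
$\left(S{\left(-223 \right)} - 2813\right) \left(T{\left(-148 \right)} + k{\left(15 \right)}\right) = \left(4 \left(-223\right)^{2} - 2813\right) \left(-99 + 4 \cdot 15^{3}\right) = \left(4 \cdot 49729 + \left(-10066 + 7253\right)\right) \left(-99 + 4 \cdot 3375\right) = \left(198916 - 2813\right) \left(-99 + 13500\right) = 196103 \cdot 13401 = 2627976303$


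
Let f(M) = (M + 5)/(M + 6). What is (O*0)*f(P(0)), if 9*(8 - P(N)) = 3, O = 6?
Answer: 0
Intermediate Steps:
P(N) = 23/3 (P(N) = 8 - ⅑*3 = 8 - ⅓ = 23/3)
f(M) = (5 + M)/(6 + M)
(O*0)*f(P(0)) = (6*0)*((5 + 23/3)/(6 + 23/3)) = 0*((38/3)/(41/3)) = 0*((3/41)*(38/3)) = 0*(38/41) = 0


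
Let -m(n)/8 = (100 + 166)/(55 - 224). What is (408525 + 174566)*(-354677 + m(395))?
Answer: -34949474538935/169 ≈ -2.0680e+11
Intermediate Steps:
m(n) = 2128/169 (m(n) = -8*(100 + 166)/(55 - 224) = -2128/(-169) = -2128*(-1)/169 = -8*(-266/169) = 2128/169)
(408525 + 174566)*(-354677 + m(395)) = (408525 + 174566)*(-354677 + 2128/169) = 583091*(-59938285/169) = -34949474538935/169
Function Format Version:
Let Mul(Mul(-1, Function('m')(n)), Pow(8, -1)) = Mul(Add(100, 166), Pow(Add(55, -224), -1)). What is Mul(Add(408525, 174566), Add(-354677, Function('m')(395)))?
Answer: Rational(-34949474538935, 169) ≈ -2.0680e+11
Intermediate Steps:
Function('m')(n) = Rational(2128, 169) (Function('m')(n) = Mul(-8, Mul(Add(100, 166), Pow(Add(55, -224), -1))) = Mul(-8, Mul(266, Pow(-169, -1))) = Mul(-8, Mul(266, Rational(-1, 169))) = Mul(-8, Rational(-266, 169)) = Rational(2128, 169))
Mul(Add(408525, 174566), Add(-354677, Function('m')(395))) = Mul(Add(408525, 174566), Add(-354677, Rational(2128, 169))) = Mul(583091, Rational(-59938285, 169)) = Rational(-34949474538935, 169)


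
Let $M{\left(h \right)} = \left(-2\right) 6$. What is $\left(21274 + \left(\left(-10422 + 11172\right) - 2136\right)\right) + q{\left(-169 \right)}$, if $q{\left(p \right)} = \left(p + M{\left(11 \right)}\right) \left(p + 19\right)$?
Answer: $47038$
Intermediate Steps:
$M{\left(h \right)} = -12$
$q{\left(p \right)} = \left(-12 + p\right) \left(19 + p\right)$ ($q{\left(p \right)} = \left(p - 12\right) \left(p + 19\right) = \left(-12 + p\right) \left(19 + p\right)$)
$\left(21274 + \left(\left(-10422 + 11172\right) - 2136\right)\right) + q{\left(-169 \right)} = \left(21274 + \left(\left(-10422 + 11172\right) - 2136\right)\right) + \left(-228 + \left(-169\right)^{2} + 7 \left(-169\right)\right) = \left(21274 + \left(750 - 2136\right)\right) - -27150 = \left(21274 - 1386\right) + 27150 = 19888 + 27150 = 47038$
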